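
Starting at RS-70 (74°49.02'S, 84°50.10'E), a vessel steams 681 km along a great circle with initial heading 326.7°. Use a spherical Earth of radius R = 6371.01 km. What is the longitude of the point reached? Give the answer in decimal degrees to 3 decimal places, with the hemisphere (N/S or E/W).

RS-70: φ = -74.81700°, λ = +84.83500°
δ = d/R = 681/6371.01 = 0.106890 rad
φ₂ = arcsin(sin φ₁ cos δ + cos φ₁ sin δ cos θ)
   = arcsin(-0.96509·0.99429 + 0.26190·0.10669·0.83581) = -69.42815°
λ₂ = λ₁ + atan2(sin θ sin δ cos φ₁, cos δ − sin φ₁ sin φ₂) = 75.23928°

75.239°E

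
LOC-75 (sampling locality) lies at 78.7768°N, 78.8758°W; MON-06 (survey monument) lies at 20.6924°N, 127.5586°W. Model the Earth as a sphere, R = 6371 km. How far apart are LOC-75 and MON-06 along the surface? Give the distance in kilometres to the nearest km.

Δφ = -58.0844°,  Δλ = -48.6828°
a = sin²(Δφ/2) + cos φ₁ cos φ₂ sin²(Δλ/2) = 0.266598
c = 2·arcsin(√a) = 1.085122 rad = 62.1729°
d = R·c = 6371 × 1.085122 = 6913.3 km

6913 km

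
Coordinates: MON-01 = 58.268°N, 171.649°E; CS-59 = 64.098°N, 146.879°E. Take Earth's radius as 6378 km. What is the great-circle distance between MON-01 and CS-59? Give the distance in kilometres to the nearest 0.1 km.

Δφ = 5.8300°,  Δλ = -24.7700°
a = sin²(Δφ/2) + cos φ₁ cos φ₂ sin²(Δλ/2) = 0.013155
c = 2·arcsin(√a) = 0.229897 rad = 13.1721°
d = R·c = 6378 × 0.229897 = 1466.3 km

1466.3 km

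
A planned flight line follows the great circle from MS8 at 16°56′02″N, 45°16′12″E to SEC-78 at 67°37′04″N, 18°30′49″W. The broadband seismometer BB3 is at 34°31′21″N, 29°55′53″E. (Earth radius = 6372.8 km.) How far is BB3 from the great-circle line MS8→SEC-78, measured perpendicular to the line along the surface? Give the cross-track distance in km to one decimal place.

536.9 km

MS8: φ = +16.93389°, λ = +45.27000°
SEC-78: φ = +67.61778°, λ = -18.51361°
BB3: φ = +34.52250°, λ = +29.93139°
δ₁₃ = central angle MS8→BB3 = 0.389299 rad  (haversine)
θ₁₃ = bearing MS8→BB3 = 324.955°,  θ₁₂ = bearing MS8→SEC-78 = 337.764°
dₓₜ = R·arcsin(sin δ₁₃ · sin(θ₁₃ − θ₁₂)) = 6372.8·arcsin(0.37954·sin(-12.809°)) = -536.868 km
|dₓₜ| = 536.868 km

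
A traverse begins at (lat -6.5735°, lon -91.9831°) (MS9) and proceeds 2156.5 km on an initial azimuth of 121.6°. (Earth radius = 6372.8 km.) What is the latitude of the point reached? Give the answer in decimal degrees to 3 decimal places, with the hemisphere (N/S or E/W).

δ = d/R = 2156.5/6372.8 = 0.338391 rad
φ₂ = arcsin(sin φ₁ cos δ + cos φ₁ sin δ cos θ)
   = arcsin(-0.11448·0.94329 + 0.99343·0.33197·-0.52399) = -16.30734°
λ₂ = λ₁ + atan2(sin θ sin δ cos φ₁, cos δ − sin φ₁ sin φ₂) = -74.84956°

16.307°S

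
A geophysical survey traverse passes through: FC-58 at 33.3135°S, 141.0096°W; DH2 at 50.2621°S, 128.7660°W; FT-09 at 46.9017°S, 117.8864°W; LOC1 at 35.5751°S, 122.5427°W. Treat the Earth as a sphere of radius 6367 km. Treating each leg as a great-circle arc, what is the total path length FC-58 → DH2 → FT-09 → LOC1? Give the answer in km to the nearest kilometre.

4331 km

FC-58→DH2: c = 0.334984 rad, d = 2132.84 km
DH2→FT-09: c = 0.138460 rad, d = 881.57 km
FT-09→LOC1: c = 0.206817 rad, d = 1316.80 km
Total = 2132.84 + 881.57 + 1316.80 = 4331.22 km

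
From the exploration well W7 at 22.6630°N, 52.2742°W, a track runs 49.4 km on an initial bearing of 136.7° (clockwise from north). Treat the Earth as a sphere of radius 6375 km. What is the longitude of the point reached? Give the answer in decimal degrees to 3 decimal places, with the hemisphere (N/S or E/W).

51.945°W

δ = d/R = 49.4/6375 = 0.007749 rad
φ₂ = arcsin(sin φ₁ cos δ + cos φ₁ sin δ cos θ)
   = arcsin(0.38531·0.99997 + 0.92279·0.00775·-0.72777) = 22.33954°
λ₂ = λ₁ + atan2(sin θ sin δ cos φ₁, cos δ − sin φ₁ sin φ₂) = -51.94500°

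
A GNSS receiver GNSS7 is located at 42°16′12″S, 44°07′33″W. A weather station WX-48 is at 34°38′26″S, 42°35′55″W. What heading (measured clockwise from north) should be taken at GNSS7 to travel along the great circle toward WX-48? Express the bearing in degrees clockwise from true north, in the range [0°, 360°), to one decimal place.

9.4°

GNSS7: φ = -42.27000°, λ = -44.12583°
WX-48: φ = -34.64056°, λ = -42.59861°
Δλ = 1.5272°
y = sin Δλ · cos φ₂ = 0.021927
x = cos φ₁ sin φ₂ − sin φ₁ cos φ₂ cos Δλ = 0.132569
θ = atan2(y, x) = 9.3919° → 9.3919° (mod 360°)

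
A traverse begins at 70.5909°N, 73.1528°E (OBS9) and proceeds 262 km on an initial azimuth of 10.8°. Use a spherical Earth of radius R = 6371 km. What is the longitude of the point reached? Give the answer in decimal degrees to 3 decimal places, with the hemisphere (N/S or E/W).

74.654°E

δ = d/R = 262/6371 = 0.041124 rad
φ₂ = arcsin(sin φ₁ cos δ + cos φ₁ sin δ cos θ)
   = arcsin(0.94317·0.99915 + 0.33231·0.04111·0.98229) = 72.89991°
λ₂ = λ₁ + atan2(sin θ sin δ cos φ₁, cos δ − sin φ₁ sin φ₂) = 74.65408°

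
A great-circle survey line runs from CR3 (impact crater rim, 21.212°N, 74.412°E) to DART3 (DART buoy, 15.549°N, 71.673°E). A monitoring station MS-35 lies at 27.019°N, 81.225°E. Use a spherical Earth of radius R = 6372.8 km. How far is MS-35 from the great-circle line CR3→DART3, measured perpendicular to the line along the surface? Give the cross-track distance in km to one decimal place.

330.4 km

δ₁₃ = central angle CR3→MS-35 = 0.148434 rad  (haversine)
θ₁₃ = bearing CR3→MS-35 = 45.610°,  θ₁₂ = bearing CR3→DART3 = 205.100°
dₓₜ = R·arcsin(sin δ₁₃ · sin(θ₁₃ − θ₁₂)) = 6372.8·arcsin(0.14789·sin(-159.490°)) = -330.365 km
|dₓₜ| = 330.365 km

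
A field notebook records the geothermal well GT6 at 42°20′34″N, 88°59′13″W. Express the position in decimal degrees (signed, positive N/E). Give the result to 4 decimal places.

lat: 42.3428° N → +42.3428°
lon: 88.9869° W → -88.9869°

+42.3428°, -88.9869°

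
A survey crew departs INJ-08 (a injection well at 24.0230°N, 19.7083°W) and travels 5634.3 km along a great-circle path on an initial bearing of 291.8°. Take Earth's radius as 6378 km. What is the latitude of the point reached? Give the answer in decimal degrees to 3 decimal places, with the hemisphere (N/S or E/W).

31.365°N

δ = d/R = 5634.3/6378 = 0.883396 rad
φ₂ = arcsin(sin φ₁ cos δ + cos φ₁ sin δ cos θ)
   = arcsin(0.40710·0.63453 + 0.91338·0.77290·0.37137) = 31.36492°
λ₂ = λ₁ + atan2(sin θ sin δ cos φ₁, cos δ − sin φ₁ sin φ₂) = -76.89477°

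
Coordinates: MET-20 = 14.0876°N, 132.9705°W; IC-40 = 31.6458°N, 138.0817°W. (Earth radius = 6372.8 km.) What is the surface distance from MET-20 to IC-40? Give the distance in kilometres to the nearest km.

2021 km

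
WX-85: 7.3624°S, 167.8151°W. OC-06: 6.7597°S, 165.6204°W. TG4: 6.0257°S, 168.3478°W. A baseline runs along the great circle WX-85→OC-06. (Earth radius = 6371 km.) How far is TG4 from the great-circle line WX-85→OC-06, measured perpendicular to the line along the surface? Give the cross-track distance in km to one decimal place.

158.9 km

δ₁₃ = central angle WX-85→TG4 = 0.025091 rad  (haversine)
θ₁₃ = bearing WX-85→TG4 = 338.375°,  θ₁₂ = bearing WX-85→OC-06 = 74.669°
dₓₜ = R·arcsin(sin δ₁₃ · sin(θ₁₃ − θ₁₂)) = 6371·arcsin(0.02509·sin(263.705°)) = -158.889 km
|dₓₜ| = 158.889 km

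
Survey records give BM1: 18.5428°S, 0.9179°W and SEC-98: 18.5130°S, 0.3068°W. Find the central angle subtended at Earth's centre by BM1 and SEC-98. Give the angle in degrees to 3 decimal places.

0.580°

Δφ = 0.0298°,  Δλ = 0.6111°
a = sin²(Δφ/2) + cos φ₁ cos φ₂ sin²(Δλ/2) = 0.000026
c = 2·arcsin(√a) = 0.010126 rad = 0.5802°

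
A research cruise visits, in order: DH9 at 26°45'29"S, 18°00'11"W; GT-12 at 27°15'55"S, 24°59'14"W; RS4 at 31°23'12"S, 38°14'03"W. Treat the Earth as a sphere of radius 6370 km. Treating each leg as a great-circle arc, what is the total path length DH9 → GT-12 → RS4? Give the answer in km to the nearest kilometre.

2056 km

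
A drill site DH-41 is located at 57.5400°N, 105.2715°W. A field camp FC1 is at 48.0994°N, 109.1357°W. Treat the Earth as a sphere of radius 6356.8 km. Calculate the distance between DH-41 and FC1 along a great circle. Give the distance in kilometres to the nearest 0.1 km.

1078.5 km

Δφ = -9.4406°,  Δλ = -3.8642°
a = sin²(Δφ/2) + cos φ₁ cos φ₂ sin²(Δλ/2) = 0.007179
c = 2·arcsin(√a) = 0.169665 rad = 9.7211°
d = R·c = 6356.8 × 0.169665 = 1078.5 km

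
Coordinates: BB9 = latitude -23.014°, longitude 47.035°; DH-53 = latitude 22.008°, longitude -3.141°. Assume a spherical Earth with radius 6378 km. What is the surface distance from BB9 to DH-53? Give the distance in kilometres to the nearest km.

7394 km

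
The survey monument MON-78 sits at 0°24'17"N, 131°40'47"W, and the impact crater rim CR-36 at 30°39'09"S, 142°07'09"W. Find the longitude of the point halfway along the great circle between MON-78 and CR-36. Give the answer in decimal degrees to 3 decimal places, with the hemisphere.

136.506°W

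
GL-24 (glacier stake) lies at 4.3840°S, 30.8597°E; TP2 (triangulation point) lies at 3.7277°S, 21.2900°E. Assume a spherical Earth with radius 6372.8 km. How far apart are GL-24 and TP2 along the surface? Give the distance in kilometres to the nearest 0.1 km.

1064.2 km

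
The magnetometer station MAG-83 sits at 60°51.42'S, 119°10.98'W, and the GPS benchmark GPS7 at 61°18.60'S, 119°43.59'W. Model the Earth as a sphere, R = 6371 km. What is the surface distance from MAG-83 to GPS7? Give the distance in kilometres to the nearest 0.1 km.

MAG-83: φ = -60.85700°, λ = -119.18300°
GPS7: φ = -61.31000°, λ = -119.72650°
Δφ = -0.4530°,  Δλ = -0.5435°
a = sin²(Δφ/2) + cos φ₁ cos φ₂ sin²(Δλ/2) = 0.000021
c = 2·arcsin(√a) = 0.009140 rad = 0.5237°
d = R·c = 6371 × 0.009140 = 58.2 km

58.2 km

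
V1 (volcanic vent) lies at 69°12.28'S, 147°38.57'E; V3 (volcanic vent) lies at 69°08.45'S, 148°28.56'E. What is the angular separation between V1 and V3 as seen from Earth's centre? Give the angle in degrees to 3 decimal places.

0.303°

V1: φ = -69.20467°, λ = +147.64283°
V3: φ = -69.14083°, λ = +148.47600°
Δφ = 0.0638°,  Δλ = 0.8332°
a = sin²(Δφ/2) + cos φ₁ cos φ₂ sin²(Δλ/2) = 0.000007
c = 2·arcsin(√a) = 0.005289 rad = 0.3030°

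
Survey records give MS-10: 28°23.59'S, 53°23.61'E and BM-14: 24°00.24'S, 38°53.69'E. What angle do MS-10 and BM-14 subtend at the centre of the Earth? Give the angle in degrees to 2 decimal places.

MS-10: φ = -28.39317°, λ = +53.39350°
BM-14: φ = -24.00400°, λ = +38.89483°
Δφ = 4.3892°,  Δλ = -14.4987°
a = sin²(Δφ/2) + cos φ₁ cos φ₂ sin²(Δλ/2) = 0.014263
c = 2·arcsin(√a) = 0.239425 rad = 13.7180°

13.72°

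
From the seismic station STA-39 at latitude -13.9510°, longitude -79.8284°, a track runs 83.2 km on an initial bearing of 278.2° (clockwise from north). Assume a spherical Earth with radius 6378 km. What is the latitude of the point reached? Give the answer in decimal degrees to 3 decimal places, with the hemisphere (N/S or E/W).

13.843°S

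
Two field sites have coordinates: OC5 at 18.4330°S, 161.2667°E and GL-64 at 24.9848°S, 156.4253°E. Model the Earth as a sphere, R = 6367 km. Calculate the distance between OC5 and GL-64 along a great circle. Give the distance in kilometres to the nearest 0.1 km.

Δφ = -6.5518°,  Δλ = -4.8414°
a = sin²(Δφ/2) + cos φ₁ cos φ₂ sin²(Δλ/2) = 0.004799
c = 2·arcsin(√a) = 0.138668 rad = 7.9451°
d = R·c = 6367 × 0.138668 = 882.9 km

882.9 km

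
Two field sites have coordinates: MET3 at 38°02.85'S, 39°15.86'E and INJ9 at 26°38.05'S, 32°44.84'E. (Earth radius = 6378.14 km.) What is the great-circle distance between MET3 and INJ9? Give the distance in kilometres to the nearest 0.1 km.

MET3: φ = -38.04750°, λ = +39.26433°
INJ9: φ = -26.63417°, λ = +32.74733°
Δφ = 11.4133°,  Δλ = -6.5170°
a = sin²(Δφ/2) + cos φ₁ cos φ₂ sin²(Δλ/2) = 0.012162
c = 2·arcsin(√a) = 0.221010 rad = 12.6630°
d = R·c = 6378.14 × 0.221010 = 1409.6 km

1409.6 km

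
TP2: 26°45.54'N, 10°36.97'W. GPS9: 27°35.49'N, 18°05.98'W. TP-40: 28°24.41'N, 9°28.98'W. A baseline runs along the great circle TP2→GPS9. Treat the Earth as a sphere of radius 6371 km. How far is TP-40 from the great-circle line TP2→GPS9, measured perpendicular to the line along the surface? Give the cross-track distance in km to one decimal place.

198.6 km

TP2: φ = +26.75900°, λ = -10.61617°
GPS9: φ = +27.59150°, λ = -18.09967°
TP-40: φ = +28.40683°, λ = -9.48300°
δ₁₃ = central angle TP2→TP-40 = 0.033681 rad  (haversine)
θ₁₃ = bearing TP2→TP-40 = 31.102°,  θ₁₂ = bearing TP2→GPS9 = 278.829°
dₓₜ = R·arcsin(sin δ₁₃ · sin(θ₁₃ − θ₁₂)) = 6371·arcsin(0.03367·sin(-247.726°)) = 198.564 km
|dₓₜ| = 198.564 km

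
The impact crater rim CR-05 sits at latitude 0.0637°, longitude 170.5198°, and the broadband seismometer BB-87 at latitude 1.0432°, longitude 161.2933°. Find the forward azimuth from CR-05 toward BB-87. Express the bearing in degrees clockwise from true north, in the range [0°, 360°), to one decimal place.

276.1°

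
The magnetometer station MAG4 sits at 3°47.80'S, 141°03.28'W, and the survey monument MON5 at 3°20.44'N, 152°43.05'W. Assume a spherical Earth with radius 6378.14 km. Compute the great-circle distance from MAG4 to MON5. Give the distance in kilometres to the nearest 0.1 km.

1521.4 km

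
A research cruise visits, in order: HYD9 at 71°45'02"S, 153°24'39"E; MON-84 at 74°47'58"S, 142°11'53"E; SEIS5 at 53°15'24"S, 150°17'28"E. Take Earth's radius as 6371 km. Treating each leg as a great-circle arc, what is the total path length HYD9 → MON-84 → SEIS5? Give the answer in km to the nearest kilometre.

HYD9: φ = -71.75056°, λ = +153.41083°
MON-84: φ = -74.79944°, λ = +142.19806°
SEIS5: φ = -53.25667°, λ = +150.29111°
HYD9→MON-84: c = 0.077256 rad, d = 492.20 km
MON-84→SEIS5: c = 0.380224 rad, d = 2422.41 km
Total = 492.20 + 2422.41 = 2914.61 km

2915 km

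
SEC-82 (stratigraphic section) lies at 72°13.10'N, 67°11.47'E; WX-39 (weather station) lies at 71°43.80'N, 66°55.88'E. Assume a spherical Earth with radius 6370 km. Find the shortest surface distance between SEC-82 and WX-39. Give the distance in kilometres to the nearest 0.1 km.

55.0 km

SEC-82: φ = +72.21833°, λ = +67.19117°
WX-39: φ = +71.73000°, λ = +66.93133°
Δφ = -0.4883°,  Δλ = -0.2598°
a = sin²(Δφ/2) + cos φ₁ cos φ₂ sin²(Δλ/2) = 0.000019
c = 2·arcsin(√a) = 0.008638 rad = 0.4949°
d = R·c = 6370 × 0.008638 = 55.0 km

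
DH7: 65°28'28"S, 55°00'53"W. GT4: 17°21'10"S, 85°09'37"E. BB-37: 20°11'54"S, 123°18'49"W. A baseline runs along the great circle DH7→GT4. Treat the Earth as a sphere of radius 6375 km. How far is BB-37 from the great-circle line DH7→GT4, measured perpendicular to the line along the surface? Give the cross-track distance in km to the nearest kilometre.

DH7: φ = -65.47444°, λ = -55.01472°
GT4: φ = -17.35278°, λ = +85.16028°
BB-37: φ = -20.19833°, λ = -123.31361°
δ₁₃ = central angle DH7→BB-37 = 1.094862 rad  (haversine)
θ₁₃ = bearing DH7→BB-37 = 281.183°,  θ₁₂ = bearing DH7→GT4 = 142.293°
dₓₜ = R·arcsin(sin δ₁₃ · sin(θ₁₃ − θ₁₂)) = 6375·arcsin(0.88887·sin(138.891°)) = 3979.114 km
|dₓₜ| = 3979.114 km

3979 km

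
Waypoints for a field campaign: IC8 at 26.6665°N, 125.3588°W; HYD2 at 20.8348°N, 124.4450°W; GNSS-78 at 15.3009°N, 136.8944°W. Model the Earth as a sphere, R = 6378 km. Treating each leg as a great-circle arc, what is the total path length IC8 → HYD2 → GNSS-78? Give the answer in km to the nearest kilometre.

2109 km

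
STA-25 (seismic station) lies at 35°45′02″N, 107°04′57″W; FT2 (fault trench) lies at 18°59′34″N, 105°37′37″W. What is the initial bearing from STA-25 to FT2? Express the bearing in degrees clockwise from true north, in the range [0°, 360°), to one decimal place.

STA-25: φ = +35.75056°, λ = -107.08250°
FT2: φ = +18.99278°, λ = -105.62694°
Δλ = 1.4556°
y = sin Δλ · cos φ₂ = 0.024019
x = cos φ₁ sin φ₂ − sin φ₁ cos φ₂ cos Δλ = -0.288148
θ = atan2(y, x) = 175.2351° → 175.2351° (mod 360°)

175.2°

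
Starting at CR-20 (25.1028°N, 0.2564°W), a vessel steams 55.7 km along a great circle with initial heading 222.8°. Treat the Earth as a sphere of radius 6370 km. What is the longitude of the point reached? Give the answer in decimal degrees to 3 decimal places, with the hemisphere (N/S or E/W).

0.631°W

δ = d/R = 55.7/6370 = 0.008744 rad
φ₂ = arcsin(sin φ₁ cos δ + cos φ₁ sin δ cos θ)
   = arcsin(0.42424·0.99996 + 0.90555·0.00874·-0.73373) = 24.73473°
λ₂ = λ₁ + atan2(sin θ sin δ cos φ₁, cos δ − sin φ₁ sin φ₂) = -0.63118°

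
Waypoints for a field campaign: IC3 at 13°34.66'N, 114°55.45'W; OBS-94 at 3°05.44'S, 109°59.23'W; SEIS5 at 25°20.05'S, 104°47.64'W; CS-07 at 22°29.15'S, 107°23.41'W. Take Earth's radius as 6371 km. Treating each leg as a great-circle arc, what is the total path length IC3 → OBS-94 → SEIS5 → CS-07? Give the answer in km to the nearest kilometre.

IC3: φ = +13.57767°, λ = -114.92417°
OBS-94: φ = -3.09067°, λ = -109.98717°
SEIS5: φ = -25.33417°, λ = -104.79400°
CS-07: φ = -22.48583°, λ = -107.39017°
IC3→OBS-94: c = 0.303220 rad, d = 1931.81 km
OBS-94→SEIS5: c = 0.397895 rad, d = 2534.99 km
SEIS5→CS-07: c = 0.064704 rad, d = 412.23 km
Total = 1931.81 + 2534.99 + 412.23 = 4879.03 km

4879 km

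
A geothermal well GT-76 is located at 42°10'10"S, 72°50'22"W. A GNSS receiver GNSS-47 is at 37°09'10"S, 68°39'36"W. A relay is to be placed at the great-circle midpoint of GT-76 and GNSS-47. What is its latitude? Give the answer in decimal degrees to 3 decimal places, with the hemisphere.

39.680°S

GT-76: φ = -42.16944°, λ = -72.83944°
GNSS-47: φ = -37.15278°, λ = -68.66000°
Bx = cos φ₂ cos Δλ = 0.794908,  By = cos φ₂ sin Δλ = 0.058088
φₘ = atan2(sin φ₁ + sin φ₂, √((cos φ₁ + Bx)² + By²)) = -39.67982°
λₘ = λ₁ + atan2(By, cos φ₁ + Bx) = -70.67379°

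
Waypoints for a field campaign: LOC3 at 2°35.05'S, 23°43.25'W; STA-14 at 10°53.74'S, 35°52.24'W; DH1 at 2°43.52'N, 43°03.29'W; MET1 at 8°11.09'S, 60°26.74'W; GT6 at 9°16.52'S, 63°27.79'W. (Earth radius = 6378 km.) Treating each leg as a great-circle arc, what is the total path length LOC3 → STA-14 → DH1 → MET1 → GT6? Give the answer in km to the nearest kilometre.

5977 km

LOC3: φ = -2.58417°, λ = -23.72083°
STA-14: φ = -10.89567°, λ = -35.87067°
DH1: φ = +2.72533°, λ = -43.05483°
MET1: φ = -8.18483°, λ = -60.44567°
GT6: φ = -9.27533°, λ = -63.46317°
LOC3→STA-14: c = 0.255554 rad, d = 1629.92 km
STA-14→DH1: c = 0.268483 rad, d = 1712.39 km
DH1→MET1: c = 0.357627 rad, d = 2280.95 km
MET1→GT6: c = 0.055425 rad, d = 353.50 km
Total = 1629.92 + 1712.39 + 2280.95 + 353.50 = 5976.75 km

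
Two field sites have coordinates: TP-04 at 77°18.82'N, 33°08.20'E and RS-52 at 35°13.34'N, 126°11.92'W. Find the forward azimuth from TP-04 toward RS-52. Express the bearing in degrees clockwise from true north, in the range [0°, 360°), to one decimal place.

TP-04: φ = +77.31367°, λ = +33.13667°
RS-52: φ = +35.22233°, λ = -126.19867°
Δλ = -159.3353°
y = sin Δλ · cos φ₂ = -0.288289
x = cos φ₁ sin φ₂ − sin φ₁ cos φ₂ cos Δλ = 0.872363
θ = atan2(y, x) = -18.2871° → 341.7129° (mod 360°)

341.7°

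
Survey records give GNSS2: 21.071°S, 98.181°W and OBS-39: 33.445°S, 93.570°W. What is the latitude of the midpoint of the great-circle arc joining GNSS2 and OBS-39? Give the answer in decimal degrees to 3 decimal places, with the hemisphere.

Bx = cos φ₂ cos Δλ = 0.831715,  By = cos φ₂ sin Δλ = 0.067079
φₘ = atan2(sin φ₁ + sin φ₂, √((cos φ₁ + Bx)² + By²)) = -27.27684°
λₘ = λ₁ + atan2(By, cos φ₁ + Bx) = -96.00433°

27.277°S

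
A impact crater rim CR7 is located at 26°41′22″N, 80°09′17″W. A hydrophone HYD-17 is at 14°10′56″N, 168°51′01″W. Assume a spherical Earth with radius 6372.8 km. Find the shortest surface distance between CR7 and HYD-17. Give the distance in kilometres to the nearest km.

CR7: φ = +26.68944°, λ = -80.15472°
HYD-17: φ = +14.18222°, λ = -168.85028°
Δφ = -12.5072°,  Δλ = -88.6956°
a = sin²(Δφ/2) + cos φ₁ cos φ₂ sin²(Δλ/2) = 0.435117
c = 2·arcsin(√a) = 1.440664 rad = 82.5440°
d = R·c = 6372.8 × 1.440664 = 9181.1 km

9181 km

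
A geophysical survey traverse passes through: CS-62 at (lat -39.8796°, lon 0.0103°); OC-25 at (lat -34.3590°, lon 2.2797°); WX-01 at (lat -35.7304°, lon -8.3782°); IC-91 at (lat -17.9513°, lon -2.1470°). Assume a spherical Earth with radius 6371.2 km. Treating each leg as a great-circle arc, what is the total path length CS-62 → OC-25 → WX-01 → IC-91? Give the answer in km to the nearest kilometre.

3698 km

CS-62→OC-25: c = 0.101386 rad, d = 645.95 km
OC-25→WX-01: c = 0.154081 rad, d = 981.68 km
WX-01→IC-91: c = 0.324913 rad, d = 2070.09 km
Total = 645.95 + 981.68 + 2070.09 = 3697.72 km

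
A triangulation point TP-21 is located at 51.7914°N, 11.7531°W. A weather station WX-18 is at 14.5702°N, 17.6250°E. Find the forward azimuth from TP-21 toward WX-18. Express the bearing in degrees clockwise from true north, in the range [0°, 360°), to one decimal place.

136.9°

Δλ = 29.3781°
y = sin Δλ · cos φ₂ = 0.474794
x = cos φ₁ sin φ₂ − sin φ₁ cos φ₂ cos Δλ = -0.507095
θ = atan2(y, x) = 136.8842° → 136.8842° (mod 360°)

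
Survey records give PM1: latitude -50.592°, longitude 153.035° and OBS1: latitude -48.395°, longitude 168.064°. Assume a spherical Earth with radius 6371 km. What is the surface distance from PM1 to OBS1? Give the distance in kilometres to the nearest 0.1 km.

1110.5 km

Δφ = 2.1970°,  Δλ = 15.0290°
a = sin²(Δφ/2) + cos φ₁ cos φ₂ sin²(Δλ/2) = 0.007577
c = 2·arcsin(√a) = 0.174310 rad = 9.9872°
d = R·c = 6371 × 0.174310 = 1110.5 km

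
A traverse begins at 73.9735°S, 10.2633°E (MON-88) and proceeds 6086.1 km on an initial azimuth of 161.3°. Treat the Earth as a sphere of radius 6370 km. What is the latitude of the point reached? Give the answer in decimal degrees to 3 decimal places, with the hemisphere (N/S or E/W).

50.207°S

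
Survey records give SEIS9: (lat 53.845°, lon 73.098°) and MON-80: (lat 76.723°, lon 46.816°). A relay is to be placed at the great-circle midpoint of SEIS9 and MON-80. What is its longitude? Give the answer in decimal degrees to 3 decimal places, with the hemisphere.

Bx = cos φ₂ cos Δλ = 0.205918,  By = cos φ₂ sin Δλ = -0.101691
φₘ = atan2(sin φ₁ + sin φ₂, √((cos φ₁ + Bx)² + By²)) = 65.74424°
λₘ = λ₁ + atan2(By, cos φ₁ + Bx) = 65.81679°

65.817°E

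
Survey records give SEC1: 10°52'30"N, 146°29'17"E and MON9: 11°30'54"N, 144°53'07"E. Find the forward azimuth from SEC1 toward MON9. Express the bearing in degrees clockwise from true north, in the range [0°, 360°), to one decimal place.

SEC1: φ = +10.87500°, λ = +146.48806°
MON9: φ = +11.51500°, λ = +144.88528°
Δλ = -1.6028°
y = sin Δλ · cos φ₂ = -0.027407
x = cos φ₁ sin φ₂ − sin φ₁ cos φ₂ cos Δλ = 0.011242
θ = atan2(y, x) = -67.6969° → 292.3031° (mod 360°)

292.3°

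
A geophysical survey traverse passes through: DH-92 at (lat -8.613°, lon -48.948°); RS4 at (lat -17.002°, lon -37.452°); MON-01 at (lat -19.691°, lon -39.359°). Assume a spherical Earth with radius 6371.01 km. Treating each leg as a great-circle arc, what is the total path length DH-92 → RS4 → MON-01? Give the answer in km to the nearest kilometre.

DH-92→RS4: c = 0.244196 rad, d = 1555.77 km
RS4→MON-01: c = 0.056572 rad, d = 360.42 km
Total = 1555.77 + 360.42 = 1916.19 km

1916 km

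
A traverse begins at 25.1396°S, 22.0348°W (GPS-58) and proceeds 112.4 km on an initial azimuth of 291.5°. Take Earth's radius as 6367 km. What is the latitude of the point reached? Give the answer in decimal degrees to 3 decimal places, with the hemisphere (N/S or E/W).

δ = d/R = 112.4/6367 = 0.017654 rad
φ₂ = arcsin(sin φ₁ cos δ + cos φ₁ sin δ cos θ)
   = arcsin(-0.42483·0.99984 + 0.90528·0.01765·0.36650) = -24.76529°
λ₂ = λ₁ + atan2(sin θ sin δ cos φ₁, cos δ − sin φ₁ sin φ₂) = -23.07121°

24.765°S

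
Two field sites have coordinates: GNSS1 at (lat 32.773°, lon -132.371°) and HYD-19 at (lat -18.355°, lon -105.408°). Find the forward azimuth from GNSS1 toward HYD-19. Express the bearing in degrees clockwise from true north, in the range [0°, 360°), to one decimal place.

Δλ = 26.9630°
y = sin Δλ · cos φ₂ = 0.430347
x = cos φ₁ sin φ₂ − sin φ₁ cos φ₂ cos Δλ = -0.722703
θ = atan2(y, x) = 149.2275° → 149.2275° (mod 360°)

149.2°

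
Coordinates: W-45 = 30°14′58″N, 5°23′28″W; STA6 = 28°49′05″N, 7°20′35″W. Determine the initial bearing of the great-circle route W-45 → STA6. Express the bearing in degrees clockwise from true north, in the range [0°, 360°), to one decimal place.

W-45: φ = +30.24944°, λ = -5.39111°
STA6: φ = +28.81806°, λ = -7.34306°
Δλ = -1.9519°
y = sin Δλ · cos φ₂ = -0.029843
x = cos φ₁ sin φ₂ − sin φ₁ cos φ₂ cos Δλ = -0.024724
θ = atan2(y, x) = -129.6405° → 230.3595° (mod 360°)

230.4°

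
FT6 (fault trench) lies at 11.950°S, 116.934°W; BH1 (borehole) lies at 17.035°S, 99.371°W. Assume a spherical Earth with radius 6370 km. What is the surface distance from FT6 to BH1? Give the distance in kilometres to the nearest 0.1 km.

Δφ = -5.0850°,  Δλ = 17.5630°
a = sin²(Δφ/2) + cos φ₁ cos φ₂ sin²(Δλ/2) = 0.023769
c = 2·arcsin(√a) = 0.309582 rad = 17.7377°
d = R·c = 6370 × 0.309582 = 1972.0 km

1972.0 km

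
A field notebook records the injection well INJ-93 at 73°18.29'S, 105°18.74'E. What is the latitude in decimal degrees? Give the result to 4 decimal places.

73° + 18.29′/60 = 73 + 0.30483 = 73.3048°

73.3048°S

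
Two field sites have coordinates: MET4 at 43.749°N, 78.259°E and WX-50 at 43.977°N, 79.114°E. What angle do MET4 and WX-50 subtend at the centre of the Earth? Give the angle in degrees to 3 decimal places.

Δφ = 0.2280°,  Δλ = 0.8550°
a = sin²(Δφ/2) + cos φ₁ cos φ₂ sin²(Δλ/2) = 0.000033
c = 2·arcsin(√a) = 0.011471 rad = 0.6573°

0.657°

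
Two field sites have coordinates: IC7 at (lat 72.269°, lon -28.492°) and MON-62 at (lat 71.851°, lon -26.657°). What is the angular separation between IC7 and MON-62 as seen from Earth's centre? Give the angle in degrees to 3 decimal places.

Δφ = -0.4180°,  Δλ = 1.8350°
a = sin²(Δφ/2) + cos φ₁ cos φ₂ sin²(Δλ/2) = 0.000038
c = 2·arcsin(√a) = 0.012269 rad = 0.7029°

0.703°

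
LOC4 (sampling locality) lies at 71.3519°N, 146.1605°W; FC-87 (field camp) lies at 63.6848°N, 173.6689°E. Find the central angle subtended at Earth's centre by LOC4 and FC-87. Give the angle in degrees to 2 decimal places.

16.74°

Δφ = -7.6671°,  Δλ = -40.1706°
a = sin²(Δφ/2) + cos φ₁ cos φ₂ sin²(Δλ/2) = 0.021188
c = 2·arcsin(√a) = 0.292157 rad = 16.7393°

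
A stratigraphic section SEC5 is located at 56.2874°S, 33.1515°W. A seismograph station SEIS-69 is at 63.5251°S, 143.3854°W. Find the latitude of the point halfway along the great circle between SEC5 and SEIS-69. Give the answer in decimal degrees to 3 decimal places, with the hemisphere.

71.455°S

Bx = cos φ₂ cos Δλ = -0.154183,  By = cos φ₂ sin Δλ = -0.418294
φₘ = atan2(sin φ₁ + sin φ₂, √((cos φ₁ + Bx)² + By²)) = -71.45477°
λₘ = λ₁ + atan2(By, cos φ₁ + Bx) = -79.37191°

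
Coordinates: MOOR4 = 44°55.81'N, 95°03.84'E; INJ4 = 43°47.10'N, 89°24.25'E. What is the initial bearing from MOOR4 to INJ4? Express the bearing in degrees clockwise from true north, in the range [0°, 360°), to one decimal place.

256.2°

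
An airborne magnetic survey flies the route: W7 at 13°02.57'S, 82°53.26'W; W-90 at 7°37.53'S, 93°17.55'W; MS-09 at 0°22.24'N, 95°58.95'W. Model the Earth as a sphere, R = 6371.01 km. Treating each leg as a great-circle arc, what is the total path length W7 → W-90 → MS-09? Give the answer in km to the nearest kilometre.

2225 km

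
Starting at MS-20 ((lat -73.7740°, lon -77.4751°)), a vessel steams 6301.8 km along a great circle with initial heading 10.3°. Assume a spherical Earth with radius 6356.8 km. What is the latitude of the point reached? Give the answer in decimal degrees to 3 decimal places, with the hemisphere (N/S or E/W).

17.200°S

δ = d/R = 6301.8/6356.8 = 0.991348 rad
φ₂ = arcsin(sin φ₁ cos δ + cos φ₁ sin δ cos θ)
   = arcsin(-0.96017·0.54756 + 0.27943·0.83676·0.98389) = -17.19981°
λ₂ = λ₁ + atan2(sin θ sin δ cos φ₁, cos δ − sin φ₁ sin φ₂) = -68.46436°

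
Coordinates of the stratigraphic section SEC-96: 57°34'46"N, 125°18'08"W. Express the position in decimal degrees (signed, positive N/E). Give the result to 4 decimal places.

lat: 57.5794° N → +57.5794°
lon: 125.3022° W → -125.3022°

+57.5794°, -125.3022°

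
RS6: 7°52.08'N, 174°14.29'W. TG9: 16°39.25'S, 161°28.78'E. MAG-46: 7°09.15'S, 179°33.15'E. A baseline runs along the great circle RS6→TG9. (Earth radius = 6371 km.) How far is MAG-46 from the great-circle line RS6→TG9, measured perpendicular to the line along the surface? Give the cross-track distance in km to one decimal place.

RS6: φ = +7.86800°, λ = -174.23817°
TG9: φ = -16.65417°, λ = +161.47967°
MAG-46: φ = -7.15250°, λ = +179.55250°
δ₁₃ = central angle RS6→MAG-46 = 0.283555 rad  (haversine)
θ₁₃ = bearing RS6→MAG-46 = 202.557°,  θ₁₂ = bearing RS6→TG9 = 224.320°
dₓₜ = R·arcsin(sin δ₁₃ · sin(θ₁₃ − θ₁₂)) = 6371·arcsin(0.27977·sin(-21.763°)) = -662.065 km
|dₓₜ| = 662.065 km

662.1 km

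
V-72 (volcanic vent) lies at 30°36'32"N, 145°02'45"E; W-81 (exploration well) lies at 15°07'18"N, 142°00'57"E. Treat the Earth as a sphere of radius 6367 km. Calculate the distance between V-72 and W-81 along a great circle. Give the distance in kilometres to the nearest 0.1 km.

1748.5 km

V-72: φ = +30.60889°, λ = +145.04583°
W-81: φ = +15.12167°, λ = +142.01583°
Δφ = -15.4872°,  Δλ = -3.0300°
a = sin²(Δφ/2) + cos φ₁ cos φ₂ sin²(Δλ/2) = 0.018736
c = 2·arcsin(√a) = 0.274619 rad = 15.7345°
d = R·c = 6367 × 0.274619 = 1748.5 km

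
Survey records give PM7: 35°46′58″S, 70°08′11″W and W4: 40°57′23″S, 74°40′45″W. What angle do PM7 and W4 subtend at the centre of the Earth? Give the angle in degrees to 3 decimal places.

PM7: φ = -35.78278°, λ = -70.13639°
W4: φ = -40.95639°, λ = -74.67917°
Δφ = -5.1736°,  Δλ = -4.5428°
a = sin²(Δφ/2) + cos φ₁ cos φ₂ sin²(Δλ/2) = 0.002999
c = 2·arcsin(√a) = 0.109587 rad = 6.2789°

6.279°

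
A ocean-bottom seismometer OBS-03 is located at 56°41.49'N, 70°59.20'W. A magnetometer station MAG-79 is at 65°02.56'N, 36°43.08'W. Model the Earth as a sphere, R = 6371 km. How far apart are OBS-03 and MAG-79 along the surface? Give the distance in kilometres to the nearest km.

2040 km

OBS-03: φ = +56.69150°, λ = -70.98667°
MAG-79: φ = +65.04267°, λ = -36.71800°
Δφ = 8.3512°,  Δλ = 34.2687°
a = sin²(Δφ/2) + cos φ₁ cos φ₂ sin²(Δλ/2) = 0.025413
c = 2·arcsin(√a) = 0.320197 rad = 18.3460°
d = R·c = 6371 × 0.320197 = 2040.0 km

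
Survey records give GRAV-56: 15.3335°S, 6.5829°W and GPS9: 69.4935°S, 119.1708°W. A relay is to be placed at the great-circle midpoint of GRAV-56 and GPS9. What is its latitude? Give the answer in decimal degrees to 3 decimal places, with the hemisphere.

53.441°S

Bx = cos φ₂ cos Δλ = -0.134556,  By = cos φ₂ sin Δλ = -0.323442
φₘ = atan2(sin φ₁ + sin φ₂, √((cos φ₁ + Bx)² + By²)) = -53.44125°
λₘ = λ₁ + atan2(By, cos φ₁ + Bx) = -27.87676°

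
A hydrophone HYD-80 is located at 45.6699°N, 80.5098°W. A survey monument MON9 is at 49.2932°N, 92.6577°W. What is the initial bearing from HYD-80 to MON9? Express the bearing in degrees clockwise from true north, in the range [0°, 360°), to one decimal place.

298.2°

Δλ = -12.1479°
y = sin Δλ · cos φ₂ = -0.137244
x = cos φ₁ sin φ₂ − sin φ₁ cos φ₂ cos Δλ = 0.073643
θ = atan2(y, x) = -61.7827° → 298.2173° (mod 360°)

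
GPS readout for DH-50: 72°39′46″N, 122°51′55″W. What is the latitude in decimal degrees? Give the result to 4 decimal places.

72.6628°N

72° + 39′/60 + 46″/3600 = 72 + 0.65000 + 0.01278 = 72.6628°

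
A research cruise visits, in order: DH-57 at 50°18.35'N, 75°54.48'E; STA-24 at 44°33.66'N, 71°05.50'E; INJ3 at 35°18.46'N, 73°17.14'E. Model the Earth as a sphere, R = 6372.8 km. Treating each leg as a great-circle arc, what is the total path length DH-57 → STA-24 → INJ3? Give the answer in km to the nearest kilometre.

1780 km

DH-57: φ = +50.30583°, λ = +75.90800°
STA-24: φ = +44.56100°, λ = +71.09167°
INJ3: φ = +35.30767°, λ = +73.28567°
DH-57→STA-24: c = 0.115210 rad, d = 734.21 km
STA-24→INJ3: c = 0.164131 rad, d = 1045.97 km
Total = 734.21 + 1045.97 = 1780.18 km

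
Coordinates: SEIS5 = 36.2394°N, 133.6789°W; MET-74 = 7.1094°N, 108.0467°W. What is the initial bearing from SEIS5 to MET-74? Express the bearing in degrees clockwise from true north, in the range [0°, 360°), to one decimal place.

135.0°

Δλ = 25.6322°
y = sin Δλ · cos φ₂ = 0.429267
x = cos φ₁ sin φ₂ − sin φ₁ cos φ₂ cos Δλ = -0.429064
θ = atan2(y, x) = 134.9865° → 134.9865° (mod 360°)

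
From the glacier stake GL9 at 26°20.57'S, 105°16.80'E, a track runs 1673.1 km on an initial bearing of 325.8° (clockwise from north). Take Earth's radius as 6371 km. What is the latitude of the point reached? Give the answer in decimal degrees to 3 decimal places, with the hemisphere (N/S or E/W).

GL9: φ = -26.34283°, λ = +105.28000°
δ = d/R = 1673.1/6371 = 0.262612 rad
φ₂ = arcsin(sin φ₁ cos δ + cos φ₁ sin δ cos θ)
   = arcsin(-0.44374·0.96572 + 0.89615·0.25960·0.82708) = -13.65715°
λ₂ = λ₁ + atan2(sin θ sin δ cos φ₁, cos δ − sin φ₁ sin φ₂) = 96.64353°

13.657°S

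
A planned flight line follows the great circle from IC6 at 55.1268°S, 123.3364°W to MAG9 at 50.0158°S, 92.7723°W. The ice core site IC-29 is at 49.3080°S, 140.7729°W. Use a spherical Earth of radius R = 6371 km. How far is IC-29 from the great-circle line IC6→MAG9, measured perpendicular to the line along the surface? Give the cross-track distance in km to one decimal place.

549.7 km

δ₁₃ = central angle IC6→IC-29 = 0.211496 rad  (haversine)
θ₁₃ = bearing IC6→IC-29 = 291.461°,  θ₁₂ = bearing IC6→MAG9 = 87.225°
dₓₜ = R·arcsin(sin δ₁₃ · sin(θ₁₃ − θ₁₂)) = 6371·arcsin(0.20992·sin(204.236°)) = -549.689 km
|dₓₜ| = 549.689 km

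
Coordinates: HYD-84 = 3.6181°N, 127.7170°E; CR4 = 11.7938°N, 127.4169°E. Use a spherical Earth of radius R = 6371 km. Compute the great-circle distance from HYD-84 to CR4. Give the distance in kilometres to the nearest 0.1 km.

909.7 km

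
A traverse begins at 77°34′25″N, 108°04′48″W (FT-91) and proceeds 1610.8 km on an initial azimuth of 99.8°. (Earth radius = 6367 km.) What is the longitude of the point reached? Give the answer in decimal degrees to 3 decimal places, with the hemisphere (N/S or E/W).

FT-91: φ = +77.57361°, λ = -108.08000°
δ = d/R = 1610.8/6367 = 0.252992 rad
φ₂ = arcsin(sin φ₁ cos δ + cos φ₁ sin δ cos θ)
   = arcsin(0.97657·0.96817 + 0.21519·0.25030·-0.17021) = 69.44232°
λ₂ = λ₁ + atan2(sin θ sin δ cos φ₁, cos δ − sin φ₁ sin φ₂) = -63.45978°

63.460°W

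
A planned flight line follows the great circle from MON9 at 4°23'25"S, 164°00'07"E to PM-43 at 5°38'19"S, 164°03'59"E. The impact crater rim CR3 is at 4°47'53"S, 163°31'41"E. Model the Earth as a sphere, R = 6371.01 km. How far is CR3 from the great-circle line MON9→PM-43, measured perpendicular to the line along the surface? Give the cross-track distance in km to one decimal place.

54.8 km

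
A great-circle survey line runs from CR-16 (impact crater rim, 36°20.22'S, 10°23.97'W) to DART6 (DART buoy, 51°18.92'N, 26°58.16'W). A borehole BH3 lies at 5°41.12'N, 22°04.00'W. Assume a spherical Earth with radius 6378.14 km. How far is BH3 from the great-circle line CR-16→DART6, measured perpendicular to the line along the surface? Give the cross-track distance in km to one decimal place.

CR-16: φ = -36.33700°, λ = -10.39950°
DART6: φ = +51.31533°, λ = -26.96933°
BH3: φ = +5.68533°, λ = -22.06667°
δ₁₃ = central angle CR-16→BH3 = 0.757840 rad  (haversine)
θ₁₃ = bearing CR-16→BH3 = 342.977°,  θ₁₂ = bearing CR-16→DART6 = 349.730°
dₓₜ = R·arcsin(sin δ₁₃ · sin(θ₁₃ − θ₁₂)) = 6378.14·arcsin(0.68735·sin(-6.753°)) = -516.118 km
|dₓₜ| = 516.118 km

516.1 km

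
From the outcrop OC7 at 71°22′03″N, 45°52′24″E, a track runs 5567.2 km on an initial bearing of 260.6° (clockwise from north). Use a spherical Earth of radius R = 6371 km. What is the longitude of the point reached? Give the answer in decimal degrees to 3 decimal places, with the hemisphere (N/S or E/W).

20.957°W

OC7: φ = +71.36750°, λ = +45.87333°
δ = d/R = 5567.2/6371 = 0.873835 rad
φ₂ = arcsin(sin φ₁ cos δ + cos φ₁ sin δ cos θ)
   = arcsin(0.94759·0.64189 + 0.31950·0.76680·-0.16333) = 34.62722°
λ₂ = λ₁ + atan2(sin θ sin δ cos φ₁, cos δ − sin φ₁ sin φ₂) = -20.95741°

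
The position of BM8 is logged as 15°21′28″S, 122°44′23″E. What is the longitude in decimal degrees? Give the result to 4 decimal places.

122.7397°E

122° + 44′/60 + 23″/3600 = 122 + 0.73333 + 0.00639 = 122.7397°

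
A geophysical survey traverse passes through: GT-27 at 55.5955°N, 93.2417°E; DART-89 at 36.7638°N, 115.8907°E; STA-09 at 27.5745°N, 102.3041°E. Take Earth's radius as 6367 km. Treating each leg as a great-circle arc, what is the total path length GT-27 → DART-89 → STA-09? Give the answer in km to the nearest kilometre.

4331 km

GT-27→DART-89: c = 0.423727 rad, d = 2697.87 km
DART-89→STA-09: c = 0.256459 rad, d = 1632.87 km
Total = 2697.87 + 1632.87 = 4330.74 km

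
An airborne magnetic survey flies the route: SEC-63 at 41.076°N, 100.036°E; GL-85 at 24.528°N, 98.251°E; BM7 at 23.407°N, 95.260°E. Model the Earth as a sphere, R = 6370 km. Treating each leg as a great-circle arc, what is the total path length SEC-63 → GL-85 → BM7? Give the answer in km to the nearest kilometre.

2176 km

SEC-63→GL-85: c = 0.289983 rad, d = 1847.19 km
GL-85→BM7: c = 0.051556 rad, d = 328.41 km
Total = 1847.19 + 328.41 = 2175.61 km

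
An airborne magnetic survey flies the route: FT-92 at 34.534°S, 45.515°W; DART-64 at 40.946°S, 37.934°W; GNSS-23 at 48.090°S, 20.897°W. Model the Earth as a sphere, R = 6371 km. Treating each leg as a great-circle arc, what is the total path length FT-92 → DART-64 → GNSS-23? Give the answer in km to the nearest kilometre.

2537 km

FT-92→DART-64: c = 0.153082 rad, d = 975.28 km
DART-64→GNSS-23: c = 0.245171 rad, d = 1561.99 km
Total = 975.28 + 1561.99 = 2537.27 km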